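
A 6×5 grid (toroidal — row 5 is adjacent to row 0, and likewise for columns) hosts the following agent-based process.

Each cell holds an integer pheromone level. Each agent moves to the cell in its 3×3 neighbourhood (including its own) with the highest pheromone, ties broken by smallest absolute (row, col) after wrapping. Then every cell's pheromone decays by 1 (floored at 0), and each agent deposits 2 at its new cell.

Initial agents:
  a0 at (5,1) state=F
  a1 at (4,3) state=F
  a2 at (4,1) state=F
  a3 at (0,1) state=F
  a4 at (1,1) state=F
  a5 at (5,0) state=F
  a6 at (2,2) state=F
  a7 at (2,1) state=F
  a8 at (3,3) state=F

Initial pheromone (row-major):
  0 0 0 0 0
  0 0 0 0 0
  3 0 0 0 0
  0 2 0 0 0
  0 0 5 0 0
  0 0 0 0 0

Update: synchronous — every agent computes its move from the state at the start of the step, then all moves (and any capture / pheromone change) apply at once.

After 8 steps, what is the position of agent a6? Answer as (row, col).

(4, 2)

t=1: a0@(4,2) a1@(4,2) a2@(4,2) a3@(0,0) a4@(2,0) a5@(0,0) a6@(3,1) a7@(2,0) a8@(4,2) | pheromone: 4 0 0 0 0 / 0 0 0 0 0 / 6 0 0 0 0 / 0 3 0 0 0 / 0 0 12 0 0 / 0 0 0 0 0
t=2: a0@(4,2) a1@(4,2) a2@(4,2) a3@(0,0) a4@(2,0) a5@(0,0) a6@(4,2) a7@(2,0) a8@(4,2) | pheromone: 7 0 0 0 0 / 0 0 0 0 0 / 9 0 0 0 0 / 0 2 0 0 0 / 0 0 21 0 0 / 0 0 0 0 0
t=3: a0@(4,2) a1@(4,2) a2@(4,2) a3@(0,0) a4@(2,0) a5@(0,0) a6@(4,2) a7@(2,0) a8@(4,2) | pheromone: 10 0 0 0 0 / 0 0 0 0 0 / 12 0 0 0 0 / 0 1 0 0 0 / 0 0 30 0 0 / 0 0 0 0 0
t=4: a0@(4,2) a1@(4,2) a2@(4,2) a3@(0,0) a4@(2,0) a5@(0,0) a6@(4,2) a7@(2,0) a8@(4,2) | pheromone: 13 0 0 0 0 / 0 0 0 0 0 / 15 0 0 0 0 / 0 0 0 0 0 / 0 0 39 0 0 / 0 0 0 0 0
t=5: a0@(4,2) a1@(4,2) a2@(4,2) a3@(0,0) a4@(2,0) a5@(0,0) a6@(4,2) a7@(2,0) a8@(4,2) | pheromone: 16 0 0 0 0 / 0 0 0 0 0 / 18 0 0 0 0 / 0 0 0 0 0 / 0 0 48 0 0 / 0 0 0 0 0
t=6: a0@(4,2) a1@(4,2) a2@(4,2) a3@(0,0) a4@(2,0) a5@(0,0) a6@(4,2) a7@(2,0) a8@(4,2) | pheromone: 19 0 0 0 0 / 0 0 0 0 0 / 21 0 0 0 0 / 0 0 0 0 0 / 0 0 57 0 0 / 0 0 0 0 0
t=7: a0@(4,2) a1@(4,2) a2@(4,2) a3@(0,0) a4@(2,0) a5@(0,0) a6@(4,2) a7@(2,0) a8@(4,2) | pheromone: 22 0 0 0 0 / 0 0 0 0 0 / 24 0 0 0 0 / 0 0 0 0 0 / 0 0 66 0 0 / 0 0 0 0 0
t=8: a0@(4,2) a1@(4,2) a2@(4,2) a3@(0,0) a4@(2,0) a5@(0,0) a6@(4,2) a7@(2,0) a8@(4,2) | pheromone: 25 0 0 0 0 / 0 0 0 0 0 / 27 0 0 0 0 / 0 0 0 0 0 / 0 0 75 0 0 / 0 0 0 0 0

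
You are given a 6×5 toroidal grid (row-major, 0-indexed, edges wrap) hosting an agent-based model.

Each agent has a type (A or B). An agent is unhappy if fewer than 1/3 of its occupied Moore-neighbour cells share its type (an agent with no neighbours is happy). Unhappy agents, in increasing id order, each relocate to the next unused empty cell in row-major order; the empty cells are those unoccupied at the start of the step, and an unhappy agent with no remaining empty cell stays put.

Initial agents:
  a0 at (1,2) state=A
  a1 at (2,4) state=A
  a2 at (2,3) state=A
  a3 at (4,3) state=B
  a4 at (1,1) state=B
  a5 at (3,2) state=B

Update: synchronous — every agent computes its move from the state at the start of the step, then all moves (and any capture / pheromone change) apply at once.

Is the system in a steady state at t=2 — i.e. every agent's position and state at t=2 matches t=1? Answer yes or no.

t=1: a0@(1,2):A a1@(2,4):A a2@(2,3):A a3@(4,3):B a4@(0,0):B a5@(3,2):B
t=2: (unchanged — steady state)

yes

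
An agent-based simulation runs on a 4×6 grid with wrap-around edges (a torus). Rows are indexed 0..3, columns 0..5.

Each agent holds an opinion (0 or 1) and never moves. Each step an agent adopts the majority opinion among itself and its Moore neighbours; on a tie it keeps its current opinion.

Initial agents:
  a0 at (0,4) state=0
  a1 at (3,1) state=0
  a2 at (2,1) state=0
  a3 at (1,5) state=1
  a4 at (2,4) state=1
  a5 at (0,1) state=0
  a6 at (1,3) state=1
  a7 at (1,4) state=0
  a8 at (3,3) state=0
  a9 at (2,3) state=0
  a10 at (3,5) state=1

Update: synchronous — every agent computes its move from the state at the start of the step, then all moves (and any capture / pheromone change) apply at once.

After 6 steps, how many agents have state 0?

t=1: a0@(0,4):0 a1@(3,1):0 a2@(2,1):0 a3@(1,5):1 a4@(2,4):1 a5@(0,1):0 a6@(1,3):0 a7@(1,4):0 a8@(3,3):0 a9@(2,3):0 a10@(3,5):1
t=2: a0@(0,4):0 a1@(3,1):0 a2@(2,1):0 a3@(1,5):1 a4@(2,4):0 a5@(0,1):0 a6@(1,3):0 a7@(1,4):0 a8@(3,3):0 a9@(2,3):0 a10@(3,5):1
t=3: a0@(0,4):0 a1@(3,1):0 a2@(2,1):0 a3@(1,5):0 a4@(2,4):0 a5@(0,1):0 a6@(1,3):0 a7@(1,4):0 a8@(3,3):0 a9@(2,3):0 a10@(3,5):0
t=4: (unchanged — steady state)

11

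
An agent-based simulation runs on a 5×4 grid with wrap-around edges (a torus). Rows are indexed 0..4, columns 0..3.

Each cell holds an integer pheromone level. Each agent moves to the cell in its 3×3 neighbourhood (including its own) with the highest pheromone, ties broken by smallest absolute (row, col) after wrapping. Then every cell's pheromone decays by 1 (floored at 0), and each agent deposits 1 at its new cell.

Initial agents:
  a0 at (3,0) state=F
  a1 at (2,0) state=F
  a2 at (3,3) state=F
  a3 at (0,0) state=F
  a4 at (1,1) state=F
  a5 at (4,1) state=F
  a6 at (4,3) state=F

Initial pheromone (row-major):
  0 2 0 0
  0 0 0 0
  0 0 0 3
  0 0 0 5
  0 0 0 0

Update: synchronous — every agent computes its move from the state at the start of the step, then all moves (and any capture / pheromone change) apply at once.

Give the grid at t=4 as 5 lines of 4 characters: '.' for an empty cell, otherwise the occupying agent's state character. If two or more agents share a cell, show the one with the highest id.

t=1: a0@(3,3) a1@(3,3) a2@(3,3) a3@(0,1) a4@(0,1) a5@(0,1) a6@(3,3) | pheromone: 0 4 0 0 / 0 0 0 0 / 0 0 0 2 / 0 0 0 8 / 0 0 0 0
t=2: a0@(3,3) a1@(3,3) a2@(3,3) a3@(0,1) a4@(0,1) a5@(0,1) a6@(3,3) | pheromone: 0 6 0 0 / 0 0 0 0 / 0 0 0 1 / 0 0 0 11 / 0 0 0 0
t=3: a0@(3,3) a1@(3,3) a2@(3,3) a3@(0,1) a4@(0,1) a5@(0,1) a6@(3,3) | pheromone: 0 8 0 0 / 0 0 0 0 / 0 0 0 0 / 0 0 0 14 / 0 0 0 0
t=4: a0@(3,3) a1@(3,3) a2@(3,3) a3@(0,1) a4@(0,1) a5@(0,1) a6@(3,3) | pheromone: 0 10 0 0 / 0 0 0 0 / 0 0 0 0 / 0 0 0 17 / 0 0 0 0

.F..
....
....
...F
....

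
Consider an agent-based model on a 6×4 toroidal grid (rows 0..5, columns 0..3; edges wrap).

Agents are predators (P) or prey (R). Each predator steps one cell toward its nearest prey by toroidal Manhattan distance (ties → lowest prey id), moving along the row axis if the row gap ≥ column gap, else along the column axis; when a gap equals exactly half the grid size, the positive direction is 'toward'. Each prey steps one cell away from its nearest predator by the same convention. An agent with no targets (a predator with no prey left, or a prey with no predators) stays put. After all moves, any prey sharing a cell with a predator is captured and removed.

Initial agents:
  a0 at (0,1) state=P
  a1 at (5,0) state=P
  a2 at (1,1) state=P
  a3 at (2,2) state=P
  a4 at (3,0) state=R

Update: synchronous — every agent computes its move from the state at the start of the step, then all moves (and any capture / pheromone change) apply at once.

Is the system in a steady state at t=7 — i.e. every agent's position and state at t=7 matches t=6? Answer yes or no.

t=1: a0@(1,1):P a1@(4,0):P a2@(2,1):P a3@(2,3):P a4@(2,0):R
t=2: a0@(2,1):P a1@(3,0):P a2@(2,0):P a3@(2,0):P a4@(2,3):R
t=3: a0@(2,2):P a1@(2,0):P a2@(2,3):P a3@(2,3):P
t=4: (unchanged — steady state)

yes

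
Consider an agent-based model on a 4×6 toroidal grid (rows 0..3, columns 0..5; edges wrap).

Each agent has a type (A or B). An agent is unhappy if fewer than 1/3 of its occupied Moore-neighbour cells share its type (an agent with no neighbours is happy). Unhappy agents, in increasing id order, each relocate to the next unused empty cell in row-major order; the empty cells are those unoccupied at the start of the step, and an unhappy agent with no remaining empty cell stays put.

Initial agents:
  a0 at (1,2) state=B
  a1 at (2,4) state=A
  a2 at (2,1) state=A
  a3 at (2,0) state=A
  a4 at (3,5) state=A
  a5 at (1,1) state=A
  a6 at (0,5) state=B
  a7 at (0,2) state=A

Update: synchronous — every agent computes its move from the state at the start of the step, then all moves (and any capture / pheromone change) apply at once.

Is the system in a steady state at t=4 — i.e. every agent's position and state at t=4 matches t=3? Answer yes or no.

yes

t=1: a0@(0,0):B a1@(2,4):A a2@(2,1):A a3@(2,0):A a4@(3,5):A a5@(1,1):A a6@(0,1):B a7@(0,2):A
t=2: (unchanged — steady state)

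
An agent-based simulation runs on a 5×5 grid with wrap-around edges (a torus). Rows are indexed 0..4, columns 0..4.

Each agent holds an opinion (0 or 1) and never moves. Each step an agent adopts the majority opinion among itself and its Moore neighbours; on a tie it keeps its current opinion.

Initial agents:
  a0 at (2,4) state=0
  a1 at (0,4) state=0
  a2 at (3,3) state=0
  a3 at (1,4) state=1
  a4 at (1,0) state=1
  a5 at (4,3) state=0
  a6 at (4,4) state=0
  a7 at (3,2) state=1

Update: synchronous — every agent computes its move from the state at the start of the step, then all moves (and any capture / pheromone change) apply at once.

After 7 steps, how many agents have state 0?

6

t=1: a0@(2,4):0 a1@(0,4):0 a2@(3,3):0 a3@(1,4):1 a4@(1,0):1 a5@(4,3):0 a6@(4,4):0 a7@(3,2):0
t=2: (unchanged — steady state)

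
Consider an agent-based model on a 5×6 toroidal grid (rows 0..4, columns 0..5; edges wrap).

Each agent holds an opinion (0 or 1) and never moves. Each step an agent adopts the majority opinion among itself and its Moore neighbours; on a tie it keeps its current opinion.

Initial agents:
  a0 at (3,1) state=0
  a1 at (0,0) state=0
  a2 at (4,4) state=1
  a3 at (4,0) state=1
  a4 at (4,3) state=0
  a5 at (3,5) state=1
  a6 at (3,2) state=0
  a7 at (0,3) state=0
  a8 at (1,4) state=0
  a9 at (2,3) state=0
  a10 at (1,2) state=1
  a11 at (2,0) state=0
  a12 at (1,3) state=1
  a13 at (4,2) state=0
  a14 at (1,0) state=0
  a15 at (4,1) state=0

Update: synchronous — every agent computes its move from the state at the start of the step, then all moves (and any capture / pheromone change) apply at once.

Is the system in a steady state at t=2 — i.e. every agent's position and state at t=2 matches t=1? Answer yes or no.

t=1: a0@(3,1):0 a1@(0,0):0 a2@(4,4):1 a3@(4,0):0 a4@(4,3):0 a5@(3,5):1 a6@(3,2):0 a7@(0,3):0 a8@(1,4):0 a9@(2,3):0 a10@(1,2):1 a11@(2,0):0 a12@(1,3):0 a13@(4,2):0 a14@(1,0):0 a15@(4,1):0
t=2: a0@(3,1):0 a1@(0,0):0 a2@(4,4):1 a3@(4,0):0 a4@(4,3):0 a5@(3,5):1 a6@(3,2):0 a7@(0,3):0 a8@(1,4):0 a9@(2,3):0 a10@(1,2):0 a11@(2,0):0 a12@(1,3):0 a13@(4,2):0 a14@(1,0):0 a15@(4,1):0

no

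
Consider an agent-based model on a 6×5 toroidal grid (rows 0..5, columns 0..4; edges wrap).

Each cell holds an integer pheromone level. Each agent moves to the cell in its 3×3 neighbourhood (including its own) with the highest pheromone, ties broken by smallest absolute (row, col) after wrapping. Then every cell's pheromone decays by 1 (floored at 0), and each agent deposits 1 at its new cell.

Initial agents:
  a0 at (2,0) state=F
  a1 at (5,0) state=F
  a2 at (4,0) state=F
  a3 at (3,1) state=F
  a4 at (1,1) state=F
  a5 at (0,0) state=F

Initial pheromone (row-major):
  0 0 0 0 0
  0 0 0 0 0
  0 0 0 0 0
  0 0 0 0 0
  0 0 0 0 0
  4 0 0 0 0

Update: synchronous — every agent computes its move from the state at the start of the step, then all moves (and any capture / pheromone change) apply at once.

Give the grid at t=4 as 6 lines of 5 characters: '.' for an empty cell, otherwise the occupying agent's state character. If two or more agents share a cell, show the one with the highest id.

t=1: a0@(1,0) a1@(5,0) a2@(5,0) a3@(2,0) a4@(0,0) a5@(5,0) | pheromone: 1 0 0 0 0 / 1 0 0 0 0 / 1 0 0 0 0 / 0 0 0 0 0 / 0 0 0 0 0 / 6 0 0 0 0
t=2: a0@(0,0) a1@(5,0) a2@(5,0) a3@(1,0) a4@(5,0) a5@(5,0) | pheromone: 1 0 0 0 0 / 1 0 0 0 0 / 0 0 0 0 0 / 0 0 0 0 0 / 0 0 0 0 0 / 9 0 0 0 0
t=3: a0@(5,0) a1@(5,0) a2@(5,0) a3@(0,0) a4@(5,0) a5@(5,0) | pheromone: 1 0 0 0 0 / 0 0 0 0 0 / 0 0 0 0 0 / 0 0 0 0 0 / 0 0 0 0 0 / 13 0 0 0 0
t=4: a0@(5,0) a1@(5,0) a2@(5,0) a3@(5,0) a4@(5,0) a5@(5,0) | pheromone: 0 0 0 0 0 / 0 0 0 0 0 / 0 0 0 0 0 / 0 0 0 0 0 / 0 0 0 0 0 / 18 0 0 0 0

.....
.....
.....
.....
.....
F....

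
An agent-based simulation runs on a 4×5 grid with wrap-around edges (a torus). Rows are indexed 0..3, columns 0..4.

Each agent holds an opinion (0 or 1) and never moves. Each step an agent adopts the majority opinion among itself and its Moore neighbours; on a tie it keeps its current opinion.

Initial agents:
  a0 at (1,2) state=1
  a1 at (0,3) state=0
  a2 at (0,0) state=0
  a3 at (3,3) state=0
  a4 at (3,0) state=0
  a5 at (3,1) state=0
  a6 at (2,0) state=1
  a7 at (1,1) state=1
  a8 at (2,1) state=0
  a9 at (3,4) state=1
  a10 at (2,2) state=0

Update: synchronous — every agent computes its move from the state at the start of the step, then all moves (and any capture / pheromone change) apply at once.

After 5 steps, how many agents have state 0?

t=1: a0@(1,2):0 a1@(0,3):0 a2@(0,0):0 a3@(3,3):0 a4@(3,0):0 a5@(3,1):0 a6@(2,0):1 a7@(1,1):1 a8@(2,1):0 a9@(3,4):0 a10@(2,2):0
t=2: a0@(1,2):0 a1@(0,3):0 a2@(0,0):0 a3@(3,3):0 a4@(3,0):0 a5@(3,1):0 a6@(2,0):0 a7@(1,1):0 a8@(2,1):0 a9@(3,4):0 a10@(2,2):0
t=3: (unchanged — steady state)

11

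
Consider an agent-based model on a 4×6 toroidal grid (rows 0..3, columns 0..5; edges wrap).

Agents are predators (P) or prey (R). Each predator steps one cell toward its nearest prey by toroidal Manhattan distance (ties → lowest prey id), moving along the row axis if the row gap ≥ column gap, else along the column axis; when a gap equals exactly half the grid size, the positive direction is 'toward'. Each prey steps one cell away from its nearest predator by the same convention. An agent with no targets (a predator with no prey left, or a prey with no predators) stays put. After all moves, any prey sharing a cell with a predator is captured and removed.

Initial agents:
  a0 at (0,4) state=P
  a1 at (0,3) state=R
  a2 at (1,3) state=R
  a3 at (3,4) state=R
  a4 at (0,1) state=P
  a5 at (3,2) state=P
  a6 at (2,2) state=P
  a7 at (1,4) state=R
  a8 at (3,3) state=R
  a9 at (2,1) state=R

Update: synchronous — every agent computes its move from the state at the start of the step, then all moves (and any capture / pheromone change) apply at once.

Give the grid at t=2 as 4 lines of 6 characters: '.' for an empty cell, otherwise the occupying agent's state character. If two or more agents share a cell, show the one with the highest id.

......
..PPR.
P..P.R
.....R

t=1: a0@(0,3):P a2@(2,3):R a3@(2,4):R a4@(0,2):P a5@(3,3):P a6@(2,1):P a7@(2,4):R a8@(3,4):R a9@(2,0):R
t=2: a0@(1,3):P a3@(1,4):R a4@(1,2):P a5@(2,3):P a6@(2,0):P a7@(1,4):R a8@(3,5):R a9@(2,5):R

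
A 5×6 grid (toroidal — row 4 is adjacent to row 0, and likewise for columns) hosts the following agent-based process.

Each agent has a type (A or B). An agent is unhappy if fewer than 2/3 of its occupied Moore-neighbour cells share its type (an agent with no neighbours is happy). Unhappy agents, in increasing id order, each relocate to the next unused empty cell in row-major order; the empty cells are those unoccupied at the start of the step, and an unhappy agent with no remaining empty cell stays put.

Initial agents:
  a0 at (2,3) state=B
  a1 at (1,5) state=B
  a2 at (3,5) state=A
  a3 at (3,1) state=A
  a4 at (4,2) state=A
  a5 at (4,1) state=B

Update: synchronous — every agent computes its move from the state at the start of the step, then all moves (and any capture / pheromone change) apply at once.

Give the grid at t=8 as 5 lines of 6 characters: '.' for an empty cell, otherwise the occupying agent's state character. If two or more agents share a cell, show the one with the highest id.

t=1: a0@(2,3):B a1@(1,5):B a2@(3,5):A a3@(0,0):A a4@(0,1):A a5@(0,2):B
t=2: a0@(2,3):B a1@(0,3):B a2@(3,5):A a3@(0,4):A a4@(0,5):A a5@(1,0):B
t=3: a0@(2,3):B a1@(0,0):B a2@(3,5):A a3@(0,1):A a4@(0,2):A a5@(1,1):B
t=4: a0@(2,3):B a1@(0,3):B a2@(3,5):A a3@(0,4):A a4@(0,5):A a5@(1,0):B
t=5: a0@(2,3):B a1@(0,0):B a2@(3,5):A a3@(0,1):A a4@(0,2):A a5@(1,1):B
t=6: a0@(2,3):B a1@(0,3):B a2@(3,5):A a3@(0,4):A a4@(0,5):A a5@(1,0):B
t=7: a0@(2,3):B a1@(0,0):B a2@(3,5):A a3@(0,1):A a4@(0,2):A a5@(1,1):B
t=8: a0@(2,3):B a1@(0,3):B a2@(3,5):A a3@(0,4):A a4@(0,5):A a5@(1,0):B

...BAA
B.....
...B..
.....A
......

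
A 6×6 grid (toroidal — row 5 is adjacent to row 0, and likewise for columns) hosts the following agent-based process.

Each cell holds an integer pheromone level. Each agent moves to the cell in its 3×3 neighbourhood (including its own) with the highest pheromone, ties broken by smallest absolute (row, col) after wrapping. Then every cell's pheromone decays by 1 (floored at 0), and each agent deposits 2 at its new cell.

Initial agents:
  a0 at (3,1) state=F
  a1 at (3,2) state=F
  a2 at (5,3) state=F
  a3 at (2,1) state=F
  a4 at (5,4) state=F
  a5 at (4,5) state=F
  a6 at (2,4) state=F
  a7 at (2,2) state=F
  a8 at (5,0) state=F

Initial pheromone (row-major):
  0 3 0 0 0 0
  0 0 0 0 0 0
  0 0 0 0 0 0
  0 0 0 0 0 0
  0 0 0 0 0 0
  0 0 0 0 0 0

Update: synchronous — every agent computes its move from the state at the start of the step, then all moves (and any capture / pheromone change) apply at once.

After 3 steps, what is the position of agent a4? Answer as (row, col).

t=1: a0@(2,0) a1@(2,1) a2@(0,2) a3@(1,0) a4@(0,3) a5@(3,0) a6@(1,3) a7@(1,1) a8@(0,1) | pheromone: 0 4 2 2 0 0 / 2 2 0 2 0 0 / 2 2 0 0 0 0 / 2 0 0 0 0 0 / 0 0 0 0 0 0 / 0 0 0 0 0 0
t=2: a0@(1,0) a1@(1,0) a2@(0,1) a3@(0,1) a4@(0,2) a5@(2,0) a6@(0,2) a7@(0,1) a8@(0,1) | pheromone: 0 11 5 1 0 0 / 5 1 0 1 0 0 / 3 1 0 0 0 0 / 1 0 0 0 0 0 / 0 0 0 0 0 0 / 0 0 0 0 0 0
t=3: a0@(0,1) a1@(0,1) a2@(0,1) a3@(0,1) a4@(0,1) a5@(1,0) a6@(0,1) a7@(0,1) a8@(0,1) | pheromone: 0 26 4 0 0 0 / 6 0 0 0 0 0 / 2 0 0 0 0 0 / 0 0 0 0 0 0 / 0 0 0 0 0 0 / 0 0 0 0 0 0

(0, 1)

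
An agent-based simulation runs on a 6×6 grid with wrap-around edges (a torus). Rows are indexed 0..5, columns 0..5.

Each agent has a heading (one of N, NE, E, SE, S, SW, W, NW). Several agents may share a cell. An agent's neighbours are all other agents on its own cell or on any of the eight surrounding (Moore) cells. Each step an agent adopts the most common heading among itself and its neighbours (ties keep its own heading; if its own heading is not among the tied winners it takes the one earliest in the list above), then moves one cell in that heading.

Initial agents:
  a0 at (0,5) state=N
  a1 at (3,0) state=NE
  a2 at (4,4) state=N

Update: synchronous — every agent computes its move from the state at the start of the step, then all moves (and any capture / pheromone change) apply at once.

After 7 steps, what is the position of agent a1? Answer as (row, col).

(2, 1)

t=1: a0@(5,5):N a1@(2,1):NE a2@(3,4):N
t=2: a0@(4,5):N a1@(1,2):NE a2@(2,4):N
t=3: a0@(3,5):N a1@(0,3):NE a2@(1,4):N
t=4: a0@(2,5):N a1@(5,4):NE a2@(0,4):N
t=5: a0@(1,5):N a1@(4,5):NE a2@(5,4):N
t=6: a0@(0,5):N a1@(3,0):NE a2@(4,4):N
t=7: a0@(5,5):N a1@(2,1):NE a2@(3,4):N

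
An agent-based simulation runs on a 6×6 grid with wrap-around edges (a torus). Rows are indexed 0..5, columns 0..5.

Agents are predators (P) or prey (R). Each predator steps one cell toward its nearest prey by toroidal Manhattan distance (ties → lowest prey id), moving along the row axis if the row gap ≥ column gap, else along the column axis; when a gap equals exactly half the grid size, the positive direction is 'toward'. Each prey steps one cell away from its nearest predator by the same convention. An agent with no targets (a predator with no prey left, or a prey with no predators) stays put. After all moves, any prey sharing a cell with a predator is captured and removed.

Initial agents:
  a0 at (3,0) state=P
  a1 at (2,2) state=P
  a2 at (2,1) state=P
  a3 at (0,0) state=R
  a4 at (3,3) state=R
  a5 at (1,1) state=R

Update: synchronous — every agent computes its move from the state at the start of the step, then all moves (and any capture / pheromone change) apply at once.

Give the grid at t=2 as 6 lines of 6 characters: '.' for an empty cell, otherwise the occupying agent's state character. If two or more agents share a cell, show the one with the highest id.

RP....
......
......
......
..P...
PR.R..

t=1: a0@(4,0):P a1@(3,2):P a2@(1,1):P a3@(5,0):R a4@(4,3):R a5@(0,1):R
t=2: a0@(5,0):P a1@(4,2):P a2@(0,1):P a3@(0,0):R a4@(5,3):R a5@(5,1):R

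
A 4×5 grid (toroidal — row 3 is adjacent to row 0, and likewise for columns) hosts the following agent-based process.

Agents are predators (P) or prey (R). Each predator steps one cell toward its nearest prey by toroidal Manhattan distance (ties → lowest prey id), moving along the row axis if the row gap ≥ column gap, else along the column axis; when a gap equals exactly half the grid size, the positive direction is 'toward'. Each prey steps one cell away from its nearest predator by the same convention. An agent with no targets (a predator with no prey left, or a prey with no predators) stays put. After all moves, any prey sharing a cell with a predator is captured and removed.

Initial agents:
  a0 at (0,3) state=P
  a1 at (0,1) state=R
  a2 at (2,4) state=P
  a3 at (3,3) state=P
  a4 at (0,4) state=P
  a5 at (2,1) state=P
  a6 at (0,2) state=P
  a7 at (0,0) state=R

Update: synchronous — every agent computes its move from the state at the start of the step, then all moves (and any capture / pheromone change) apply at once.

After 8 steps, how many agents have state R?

0

t=1: a0@(0,2):P a2@(3,4):P a3@(3,2):P a4@(0,0):P a5@(3,1):P a6@(0,1):P
t=2: (unchanged — steady state)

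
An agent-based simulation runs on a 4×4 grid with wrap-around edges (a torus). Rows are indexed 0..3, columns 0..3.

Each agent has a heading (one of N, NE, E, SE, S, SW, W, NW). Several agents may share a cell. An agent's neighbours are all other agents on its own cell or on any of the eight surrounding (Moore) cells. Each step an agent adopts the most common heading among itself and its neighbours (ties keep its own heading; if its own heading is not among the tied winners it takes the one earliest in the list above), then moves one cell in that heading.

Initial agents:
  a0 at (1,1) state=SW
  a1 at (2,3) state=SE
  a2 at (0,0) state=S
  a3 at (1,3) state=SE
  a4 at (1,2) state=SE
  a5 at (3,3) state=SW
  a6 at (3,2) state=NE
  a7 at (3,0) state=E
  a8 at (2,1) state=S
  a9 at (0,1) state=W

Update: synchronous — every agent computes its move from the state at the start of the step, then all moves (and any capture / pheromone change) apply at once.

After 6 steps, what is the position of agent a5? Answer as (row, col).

t=1: a0@(2,1):S a1@(3,0):SE a2@(1,3):SW a3@(2,0):SE a4@(2,3):SE a5@(0,2):SW a6@(2,3):NE a7@(0,0):S a8@(3,1):S a9@(0,0):W
t=2: a0@(3,1):S a1@(0,1):SE a2@(2,2):SW a3@(3,1):SE a4@(3,0):SE a5@(1,1):SW a6@(3,0):SE a7@(1,0):S a8@(0,1):S a9@(1,0):S
t=3: a0@(0,2):SE a1@(1,2):SE a2@(3,1):SW a3@(0,2):SE a4@(0,1):SE a5@(2,1):S a6@(0,1):SE a7@(2,0):S a8@(1,1):S a9@(2,0):S
t=4: a0@(1,3):SE a1@(2,3):SE a2@(0,2):SE a3@(1,3):SE a4@(1,2):SE a5@(3,1):S a6@(1,2):SE a7@(3,0):S a8@(2,2):SE a9@(3,0):S
t=5: a0@(2,0):SE a1@(3,0):SE a2@(1,3):SE a3@(2,0):SE a4@(2,3):SE a5@(0,1):S a6@(2,3):SE a7@(0,0):S a8@(3,3):SE a9@(0,0):S
t=6: a0@(3,1):SE a1@(0,1):SE a2@(2,0):SE a3@(3,1):SE a4@(3,0):SE a5@(1,1):S a6@(3,0):SE a7@(1,0):S a8@(0,0):SE a9@(1,0):S

(1, 1)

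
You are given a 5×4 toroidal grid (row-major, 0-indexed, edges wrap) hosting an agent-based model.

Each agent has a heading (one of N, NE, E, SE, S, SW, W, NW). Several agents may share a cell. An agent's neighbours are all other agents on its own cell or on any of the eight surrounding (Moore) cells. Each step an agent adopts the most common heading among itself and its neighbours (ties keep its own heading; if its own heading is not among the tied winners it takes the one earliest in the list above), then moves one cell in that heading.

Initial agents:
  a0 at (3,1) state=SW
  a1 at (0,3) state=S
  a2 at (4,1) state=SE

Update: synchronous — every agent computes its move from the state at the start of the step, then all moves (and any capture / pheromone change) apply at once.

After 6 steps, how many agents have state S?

1

t=1: a0@(4,0):SW a1@(1,3):S a2@(0,2):SE
t=2: a0@(0,3):SW a1@(2,3):S a2@(1,3):SE
t=3: a0@(1,2):SW a1@(3,3):S a2@(2,0):SE
t=4: a0@(2,1):SW a1@(4,3):S a2@(3,1):SE
t=5: a0@(3,0):SW a1@(0,3):S a2@(4,2):SE
t=6: a0@(4,3):SW a1@(1,3):S a2@(0,3):SE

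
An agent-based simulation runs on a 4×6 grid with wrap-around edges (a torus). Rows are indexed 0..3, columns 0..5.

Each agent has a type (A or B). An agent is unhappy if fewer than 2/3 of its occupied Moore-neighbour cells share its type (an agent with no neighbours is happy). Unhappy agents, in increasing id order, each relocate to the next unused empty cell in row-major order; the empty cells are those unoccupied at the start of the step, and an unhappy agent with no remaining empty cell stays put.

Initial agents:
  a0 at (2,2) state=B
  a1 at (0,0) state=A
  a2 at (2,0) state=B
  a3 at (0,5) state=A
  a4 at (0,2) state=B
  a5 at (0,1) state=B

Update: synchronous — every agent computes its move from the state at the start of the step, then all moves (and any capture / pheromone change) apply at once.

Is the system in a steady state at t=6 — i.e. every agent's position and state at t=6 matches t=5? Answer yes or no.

t=1: a0@(2,2):B a1@(0,3):A a2@(2,0):B a3@(0,5):A a4@(0,2):B a5@(0,4):B
t=2: a0@(2,2):B a1@(0,0):A a2@(2,0):B a3@(0,1):A a4@(1,0):B a5@(1,1):B
t=3: a0@(2,2):B a1@(0,2):A a2@(2,0):B a3@(0,3):A a4@(0,4):B a5@(0,5):B
t=4: a0@(2,2):B a1@(0,2):A a2@(2,0):B a3@(0,0):A a4@(0,1):B a5@(0,5):B
t=5: a0@(2,2):B a1@(0,3):A a2@(2,0):B a3@(0,4):A a4@(1,0):B a5@(1,1):B
t=6: (unchanged — steady state)

yes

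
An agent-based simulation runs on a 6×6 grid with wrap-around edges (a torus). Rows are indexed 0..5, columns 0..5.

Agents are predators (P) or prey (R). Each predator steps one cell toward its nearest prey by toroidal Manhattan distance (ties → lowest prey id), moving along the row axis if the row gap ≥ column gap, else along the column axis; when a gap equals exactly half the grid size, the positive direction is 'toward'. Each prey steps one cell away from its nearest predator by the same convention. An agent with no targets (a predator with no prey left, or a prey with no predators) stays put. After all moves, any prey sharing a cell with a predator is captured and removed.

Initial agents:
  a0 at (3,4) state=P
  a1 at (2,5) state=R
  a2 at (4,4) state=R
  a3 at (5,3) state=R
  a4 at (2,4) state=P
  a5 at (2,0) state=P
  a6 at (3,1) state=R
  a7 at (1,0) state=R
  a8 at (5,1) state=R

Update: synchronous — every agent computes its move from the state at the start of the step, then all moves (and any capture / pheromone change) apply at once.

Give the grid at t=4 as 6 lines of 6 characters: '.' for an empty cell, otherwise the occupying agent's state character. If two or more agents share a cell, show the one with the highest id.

t=1: a0@(4,4):P a1@(2,0):R a2@(5,4):R a3@(0,3):R a4@(2,5):P a5@(2,5):P a6@(4,1):R a7@(0,0):R a8@(4,1):R
t=2: a0@(5,4):P a1@(2,1):R a2@(0,4):R a3@(1,3):R a4@(2,0):P a5@(2,0):P a6@(4,0):R a7@(5,0):R a8@(4,0):R
t=3: a0@(0,4):P a1@(2,2):R a2@(1,4):R a3@(2,3):R a4@(2,1):P a5@(2,1):P a6@(5,0):R a7@(5,1):R a8@(5,0):R
t=4: a0@(1,4):P a1@(2,3):R a2@(2,4):R a3@(2,4):R a4@(2,2):P a5@(2,2):P a6@(5,1):R a7@(4,1):R a8@(5,1):R

......
....P.
..PRR.
......
.R....
.R....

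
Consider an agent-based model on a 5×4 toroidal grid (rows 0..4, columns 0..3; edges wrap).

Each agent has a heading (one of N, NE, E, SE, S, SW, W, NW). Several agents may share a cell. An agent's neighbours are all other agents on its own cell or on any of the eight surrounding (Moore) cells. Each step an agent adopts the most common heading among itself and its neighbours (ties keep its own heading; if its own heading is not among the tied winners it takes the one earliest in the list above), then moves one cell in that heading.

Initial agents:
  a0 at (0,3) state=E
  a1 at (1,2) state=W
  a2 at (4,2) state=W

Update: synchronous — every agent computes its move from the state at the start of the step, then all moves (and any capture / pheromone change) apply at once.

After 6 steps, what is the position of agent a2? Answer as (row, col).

t=1: a0@(0,2):W a1@(1,1):W a2@(4,1):W
t=2: a0@(0,1):W a1@(1,0):W a2@(4,0):W
t=3: a0@(0,0):W a1@(1,3):W a2@(4,3):W
t=4: a0@(0,3):W a1@(1,2):W a2@(4,2):W
t=5: a0@(0,2):W a1@(1,1):W a2@(4,1):W
t=6: a0@(0,1):W a1@(1,0):W a2@(4,0):W

(4, 0)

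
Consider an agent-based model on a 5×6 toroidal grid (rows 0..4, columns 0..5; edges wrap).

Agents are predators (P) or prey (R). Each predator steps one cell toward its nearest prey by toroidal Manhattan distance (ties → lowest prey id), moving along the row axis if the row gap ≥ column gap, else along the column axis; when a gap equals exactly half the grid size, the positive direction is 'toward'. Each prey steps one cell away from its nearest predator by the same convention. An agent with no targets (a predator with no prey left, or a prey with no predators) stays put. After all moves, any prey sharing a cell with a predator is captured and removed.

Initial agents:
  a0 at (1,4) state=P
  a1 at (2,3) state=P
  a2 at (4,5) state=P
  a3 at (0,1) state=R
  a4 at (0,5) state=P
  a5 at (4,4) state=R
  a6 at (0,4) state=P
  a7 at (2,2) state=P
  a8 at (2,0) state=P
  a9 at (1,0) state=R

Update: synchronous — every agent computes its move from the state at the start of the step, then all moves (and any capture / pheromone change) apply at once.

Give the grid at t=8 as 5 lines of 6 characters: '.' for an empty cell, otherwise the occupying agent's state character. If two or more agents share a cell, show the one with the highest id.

t=1: a0@(0,4):P a1@(3,3):P a2@(4,4):P a3@(0,2):R a4@(0,0):P a5@(4,3):R a6@(4,4):P a7@(1,2):P a8@(1,0):P
t=2: a0@(0,3):P a1@(4,3):P a2@(4,3):P a3@(4,2):R a4@(0,1):P a6@(4,3):P a7@(0,2):P a8@(1,1):P
t=3: a0@(4,3):P a1@(4,2):P a2@(4,2):P a4@(4,1):P a6@(4,2):P a7@(4,2):P a8@(0,1):P
t=4: (unchanged — steady state)

.P....
......
......
......
.PPP..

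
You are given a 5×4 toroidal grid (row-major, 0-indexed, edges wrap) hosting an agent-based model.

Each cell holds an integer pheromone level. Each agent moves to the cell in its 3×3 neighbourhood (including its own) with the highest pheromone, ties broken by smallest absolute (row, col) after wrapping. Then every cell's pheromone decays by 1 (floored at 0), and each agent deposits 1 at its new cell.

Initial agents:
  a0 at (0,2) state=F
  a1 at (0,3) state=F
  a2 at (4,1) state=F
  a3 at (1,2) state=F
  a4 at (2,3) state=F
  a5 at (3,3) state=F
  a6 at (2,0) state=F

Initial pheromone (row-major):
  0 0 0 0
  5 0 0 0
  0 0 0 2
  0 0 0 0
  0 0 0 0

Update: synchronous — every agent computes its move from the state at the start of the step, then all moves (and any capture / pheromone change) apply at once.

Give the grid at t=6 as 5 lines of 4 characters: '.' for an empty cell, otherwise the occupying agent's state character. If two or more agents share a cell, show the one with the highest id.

....
F...
....
....
....

t=1: a0@(0,1) a1@(1,0) a2@(0,0) a3@(2,3) a4@(1,0) a5@(2,3) a6@(1,0) | pheromone: 1 1 0 0 / 7 0 0 0 / 0 0 0 3 / 0 0 0 0 / 0 0 0 0
t=2: a0@(1,0) a1@(1,0) a2@(1,0) a3@(1,0) a4@(1,0) a5@(1,0) a6@(1,0) | pheromone: 0 0 0 0 / 13 0 0 0 / 0 0 0 2 / 0 0 0 0 / 0 0 0 0
t=3: a0@(1,0) a1@(1,0) a2@(1,0) a3@(1,0) a4@(1,0) a5@(1,0) a6@(1,0) | pheromone: 0 0 0 0 / 19 0 0 0 / 0 0 0 1 / 0 0 0 0 / 0 0 0 0
t=4: a0@(1,0) a1@(1,0) a2@(1,0) a3@(1,0) a4@(1,0) a5@(1,0) a6@(1,0) | pheromone: 0 0 0 0 / 25 0 0 0 / 0 0 0 0 / 0 0 0 0 / 0 0 0 0
t=5: a0@(1,0) a1@(1,0) a2@(1,0) a3@(1,0) a4@(1,0) a5@(1,0) a6@(1,0) | pheromone: 0 0 0 0 / 31 0 0 0 / 0 0 0 0 / 0 0 0 0 / 0 0 0 0
t=6: a0@(1,0) a1@(1,0) a2@(1,0) a3@(1,0) a4@(1,0) a5@(1,0) a6@(1,0) | pheromone: 0 0 0 0 / 37 0 0 0 / 0 0 0 0 / 0 0 0 0 / 0 0 0 0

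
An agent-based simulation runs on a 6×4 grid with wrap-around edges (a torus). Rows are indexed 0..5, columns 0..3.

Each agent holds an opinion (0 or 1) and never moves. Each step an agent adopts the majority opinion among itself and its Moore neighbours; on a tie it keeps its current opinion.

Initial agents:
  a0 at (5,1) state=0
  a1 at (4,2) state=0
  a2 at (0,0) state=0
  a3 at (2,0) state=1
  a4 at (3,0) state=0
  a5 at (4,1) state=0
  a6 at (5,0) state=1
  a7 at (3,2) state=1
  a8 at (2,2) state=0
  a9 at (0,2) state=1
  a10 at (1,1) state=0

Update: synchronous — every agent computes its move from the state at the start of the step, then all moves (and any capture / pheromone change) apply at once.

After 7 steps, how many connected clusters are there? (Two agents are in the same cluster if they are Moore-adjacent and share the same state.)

t=1: a0@(5,1):0 a1@(4,2):0 a2@(0,0):0 a3@(2,0):0 a4@(3,0):0 a5@(4,1):0 a6@(5,0):0 a7@(3,2):0 a8@(2,2):0 a9@(0,2):0 a10@(1,1):0
t=2: (unchanged — steady state)

1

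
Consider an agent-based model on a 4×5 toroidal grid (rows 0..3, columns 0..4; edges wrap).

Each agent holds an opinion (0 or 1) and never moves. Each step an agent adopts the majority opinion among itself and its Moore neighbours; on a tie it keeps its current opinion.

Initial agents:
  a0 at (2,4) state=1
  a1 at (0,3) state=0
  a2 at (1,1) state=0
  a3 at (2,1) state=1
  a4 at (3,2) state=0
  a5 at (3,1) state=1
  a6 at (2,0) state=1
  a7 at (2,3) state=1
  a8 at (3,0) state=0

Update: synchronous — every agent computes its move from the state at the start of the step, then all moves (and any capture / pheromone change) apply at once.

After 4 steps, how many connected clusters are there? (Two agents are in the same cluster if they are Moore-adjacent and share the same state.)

2

t=1: a0@(2,4):1 a1@(0,3):0 a2@(1,1):1 a3@(2,1):1 a4@(3,2):1 a5@(3,1):1 a6@(2,0):1 a7@(2,3):1 a8@(3,0):1
t=2: (unchanged — steady state)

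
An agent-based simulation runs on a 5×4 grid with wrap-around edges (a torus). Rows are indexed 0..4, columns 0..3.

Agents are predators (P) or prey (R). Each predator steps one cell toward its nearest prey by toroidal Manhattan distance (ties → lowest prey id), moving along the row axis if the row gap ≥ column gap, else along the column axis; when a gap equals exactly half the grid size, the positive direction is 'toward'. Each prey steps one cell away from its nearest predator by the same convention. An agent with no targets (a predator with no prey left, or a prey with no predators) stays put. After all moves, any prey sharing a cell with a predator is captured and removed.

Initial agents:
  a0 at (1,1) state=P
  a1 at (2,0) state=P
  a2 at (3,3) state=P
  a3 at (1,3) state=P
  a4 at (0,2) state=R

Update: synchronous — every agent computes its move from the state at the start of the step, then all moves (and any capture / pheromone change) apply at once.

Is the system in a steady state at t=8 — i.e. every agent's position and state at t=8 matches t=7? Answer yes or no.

yes

t=1: a0@(0,1):P a1@(1,0):P a2@(4,3):P a3@(0,3):P a4@(4,2):R
t=2: a0@(4,1):P a1@(0,0):P a2@(4,2):P a3@(4,3):P
t=3: (unchanged — steady state)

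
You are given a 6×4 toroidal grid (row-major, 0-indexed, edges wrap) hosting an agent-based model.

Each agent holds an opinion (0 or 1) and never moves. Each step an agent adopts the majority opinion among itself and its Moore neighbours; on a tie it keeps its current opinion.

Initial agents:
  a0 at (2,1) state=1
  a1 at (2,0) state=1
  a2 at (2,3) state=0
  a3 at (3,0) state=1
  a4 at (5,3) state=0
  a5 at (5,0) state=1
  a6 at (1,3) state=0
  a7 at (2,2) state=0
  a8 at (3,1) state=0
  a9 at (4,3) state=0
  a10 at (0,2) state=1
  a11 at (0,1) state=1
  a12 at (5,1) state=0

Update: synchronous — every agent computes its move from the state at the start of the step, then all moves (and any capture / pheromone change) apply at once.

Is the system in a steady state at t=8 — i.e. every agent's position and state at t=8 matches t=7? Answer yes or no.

yes

t=1: a0@(2,1):1 a1@(2,0):1 a2@(2,3):0 a3@(3,0):1 a4@(5,3):0 a5@(5,0):0 a6@(1,3):0 a7@(2,2):0 a8@(3,1):1 a9@(4,3):0 a10@(0,2):0 a11@(0,1):1 a12@(5,1):1
t=2: (unchanged — steady state)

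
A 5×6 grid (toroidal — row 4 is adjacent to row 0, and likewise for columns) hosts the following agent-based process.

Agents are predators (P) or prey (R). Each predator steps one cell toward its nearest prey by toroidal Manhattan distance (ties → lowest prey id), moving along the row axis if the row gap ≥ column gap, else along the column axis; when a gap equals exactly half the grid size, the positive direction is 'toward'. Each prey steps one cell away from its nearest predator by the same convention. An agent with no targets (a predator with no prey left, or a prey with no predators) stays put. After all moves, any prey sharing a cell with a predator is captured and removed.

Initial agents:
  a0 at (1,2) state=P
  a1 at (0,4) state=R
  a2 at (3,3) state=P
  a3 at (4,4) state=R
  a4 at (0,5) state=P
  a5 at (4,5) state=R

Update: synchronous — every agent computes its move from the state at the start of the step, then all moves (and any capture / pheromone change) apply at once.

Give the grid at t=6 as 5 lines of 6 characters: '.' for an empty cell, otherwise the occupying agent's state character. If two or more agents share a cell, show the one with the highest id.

t=1: a0@(1,3):P a1@(0,3):R a2@(4,3):P a4@(0,4):P a5@(3,5):R
t=2: a0@(0,3):P a1@(4,3):R a2@(0,3):P a4@(0,3):P a5@(3,0):R
t=3: a0@(4,3):P a1@(3,3):R a2@(4,3):P a4@(4,3):P a5@(3,5):R
t=4: a0@(3,3):P a1@(2,3):R a2@(3,3):P a4@(3,3):P a5@(3,0):R
t=5: a0@(2,3):P a1@(1,3):R a2@(2,3):P a4@(2,3):P a5@(3,5):R
t=6: a0@(1,3):P a1@(0,3):R a2@(1,3):P a4@(1,3):P a5@(3,0):R

...R..
...P..
......
R.....
......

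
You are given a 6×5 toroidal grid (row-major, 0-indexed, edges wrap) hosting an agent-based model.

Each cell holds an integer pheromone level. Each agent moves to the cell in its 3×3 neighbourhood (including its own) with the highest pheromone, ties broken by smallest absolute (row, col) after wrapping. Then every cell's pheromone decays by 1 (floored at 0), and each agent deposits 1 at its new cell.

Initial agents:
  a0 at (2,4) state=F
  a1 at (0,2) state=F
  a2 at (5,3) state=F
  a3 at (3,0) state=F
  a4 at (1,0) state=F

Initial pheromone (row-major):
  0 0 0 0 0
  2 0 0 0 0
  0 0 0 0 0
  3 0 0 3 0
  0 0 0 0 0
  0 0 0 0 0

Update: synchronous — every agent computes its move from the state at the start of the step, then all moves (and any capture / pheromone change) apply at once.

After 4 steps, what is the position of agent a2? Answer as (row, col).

(1, 0)

t=1: a0@(3,0) a1@(0,1) a2@(0,2) a3@(3,0) a4@(1,0) | pheromone: 0 1 1 0 0 / 2 0 0 0 0 / 0 0 0 0 0 / 4 0 0 2 0 / 0 0 0 0 0 / 0 0 0 0 0
t=2: a0@(3,0) a1@(1,0) a2@(0,1) a3@(3,0) a4@(1,0) | pheromone: 0 1 0 0 0 / 3 0 0 0 0 / 0 0 0 0 0 / 5 0 0 1 0 / 0 0 0 0 0 / 0 0 0 0 0
t=3: a0@(3,0) a1@(1,0) a2@(1,0) a3@(3,0) a4@(1,0) | pheromone: 0 0 0 0 0 / 5 0 0 0 0 / 0 0 0 0 0 / 6 0 0 0 0 / 0 0 0 0 0 / 0 0 0 0 0
t=4: a0@(3,0) a1@(1,0) a2@(1,0) a3@(3,0) a4@(1,0) | pheromone: 0 0 0 0 0 / 7 0 0 0 0 / 0 0 0 0 0 / 7 0 0 0 0 / 0 0 0 0 0 / 0 0 0 0 0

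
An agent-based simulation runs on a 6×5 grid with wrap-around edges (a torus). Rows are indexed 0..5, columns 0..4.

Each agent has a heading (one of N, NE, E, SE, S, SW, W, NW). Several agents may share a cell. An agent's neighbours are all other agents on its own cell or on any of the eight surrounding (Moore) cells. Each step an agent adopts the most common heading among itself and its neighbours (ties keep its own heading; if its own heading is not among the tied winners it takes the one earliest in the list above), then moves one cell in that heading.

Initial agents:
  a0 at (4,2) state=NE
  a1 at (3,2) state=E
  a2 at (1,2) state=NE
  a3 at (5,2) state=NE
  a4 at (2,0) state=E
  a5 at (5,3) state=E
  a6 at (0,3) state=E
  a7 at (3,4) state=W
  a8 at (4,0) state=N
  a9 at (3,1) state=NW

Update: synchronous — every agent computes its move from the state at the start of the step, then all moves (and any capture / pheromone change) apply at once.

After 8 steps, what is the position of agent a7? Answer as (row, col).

(5, 0)

t=1: a0@(3,3):NE a1@(3,3):E a2@(0,3):NE a3@(4,3):NE a4@(2,1):E a5@(5,4):E a6@(0,4):E a7@(3,3):W a8@(3,0):N a9@(3,2):E
t=2: a0@(2,4):NE a1@(3,4):E a2@(0,4):E a3@(4,4):E a4@(2,2):E a5@(5,0):E a6@(0,0):E a7@(2,4):NE a8@(2,0):N a9@(3,3):E
t=3: a0@(1,0):NE a1@(3,0):E a2@(0,0):E a3@(4,0):E a4@(2,3):E a5@(5,1):E a6@(0,1):E a7@(1,0):NE a8@(1,1):NE a9@(3,4):E
t=4: a0@(0,1):NE a1@(3,1):E a2@(0,1):E a3@(4,1):E a4@(2,4):E a5@(5,2):E a6@(0,2):E a7@(0,1):NE a8@(0,2):NE a9@(3,0):E
t=5: a0@(5,2):NE a1@(3,2):E a2@(0,2):E a3@(4,2):E a4@(2,0):E a5@(5,3):E a6@(0,3):E a7@(5,2):NE a8@(5,3):NE a9@(3,1):E
t=6: a0@(5,3):E a1@(3,3):E a2@(0,3):E a3@(4,3):E a4@(2,1):E a5@(5,4):E a6@(0,4):E a7@(5,3):E a8@(5,4):E a9@(3,2):E
t=7: a0@(5,4):E a1@(3,4):E a2@(0,4):E a3@(4,4):E a4@(2,2):E a5@(5,0):E a6@(0,0):E a7@(5,4):E a8@(5,0):E a9@(3,3):E
t=8: a0@(5,0):E a1@(3,0):E a2@(0,0):E a3@(4,0):E a4@(2,3):E a5@(5,1):E a6@(0,1):E a7@(5,0):E a8@(5,1):E a9@(3,4):E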